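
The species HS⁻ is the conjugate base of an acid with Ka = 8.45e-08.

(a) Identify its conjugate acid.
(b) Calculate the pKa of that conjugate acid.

(a) The conjugate acid is formed by adding one H⁺ to HS⁻, giving H₂S. (b) pKa = -log(Ka) = -log(8.45e-08) = 7.07.

Conjugate acid: H₂S; pK_a = 7.07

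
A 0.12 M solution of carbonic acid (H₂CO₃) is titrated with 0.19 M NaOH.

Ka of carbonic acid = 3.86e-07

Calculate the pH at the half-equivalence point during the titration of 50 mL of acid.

At half-equivalence [HA] = [A⁻], so Henderson-Hasselbalch gives pH = pKa = -log(3.86e-07) = 6.41.

pH = pKa = 6.41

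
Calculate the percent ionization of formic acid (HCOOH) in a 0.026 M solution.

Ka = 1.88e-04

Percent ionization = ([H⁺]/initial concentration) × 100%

Using Ka equilibrium: x² + Ka×x - Ka×C = 0. Solving: [H⁺] = 2.1189e-03. Percent = (2.1189e-03/0.026) × 100

Percent ionization = 8.15%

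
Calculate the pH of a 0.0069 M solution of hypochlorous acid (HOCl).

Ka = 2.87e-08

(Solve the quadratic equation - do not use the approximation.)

x² + Ka×x - Ka×C = 0. Using quadratic formula: [H⁺] = 1.4058e-05

pH = 4.85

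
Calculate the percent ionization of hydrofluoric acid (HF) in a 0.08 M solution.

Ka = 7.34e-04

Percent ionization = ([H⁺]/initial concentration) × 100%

Using Ka equilibrium: x² + Ka×x - Ka×C = 0. Solving: [H⁺] = 7.3047e-03. Percent = (7.3047e-03/0.08) × 100

Percent ionization = 9.13%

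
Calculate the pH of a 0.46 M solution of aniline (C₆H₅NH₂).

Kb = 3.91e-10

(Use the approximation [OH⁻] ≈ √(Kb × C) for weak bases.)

[OH⁻] = √(Kb × C) = √(3.91e-10 × 0.46) = 1.3411e-05. pOH = 4.87, pH = 14 - pOH

pH = 9.13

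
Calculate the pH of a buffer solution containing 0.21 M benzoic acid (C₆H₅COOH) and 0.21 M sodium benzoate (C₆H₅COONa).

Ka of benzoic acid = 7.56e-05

pKa = -log(7.56e-05) = 4.12. pH = pKa + log([A⁻]/[HA]) = 4.12 + log(0.21/0.21)

pH = 4.12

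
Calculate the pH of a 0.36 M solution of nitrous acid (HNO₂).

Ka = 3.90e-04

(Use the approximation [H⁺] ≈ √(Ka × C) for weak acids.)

[H⁺] = √(Ka × C) = √(3.90e-04 × 0.36) = 1.1849e-02. pH = -log(1.1849e-02)

pH = 1.93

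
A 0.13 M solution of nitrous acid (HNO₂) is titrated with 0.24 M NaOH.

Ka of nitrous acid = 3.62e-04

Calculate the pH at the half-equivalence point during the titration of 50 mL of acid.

At half-equivalence [HA] = [A⁻], so Henderson-Hasselbalch gives pH = pKa = -log(3.62e-04) = 3.44.

pH = pKa = 3.44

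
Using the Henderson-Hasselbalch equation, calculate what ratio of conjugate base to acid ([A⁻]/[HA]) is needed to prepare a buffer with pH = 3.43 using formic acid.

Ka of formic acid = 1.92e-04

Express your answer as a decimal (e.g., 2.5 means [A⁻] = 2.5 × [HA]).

pKa = -log(1.92e-04) = 3.7167. pH = pKa + log([A⁻]/[HA]), so log([A⁻]/[HA]) = pH − pKa = 3.43 − 3.7167 = -0.2867. [A⁻]/[HA] = 10^(-0.2867) = 0.517

[A⁻]/[HA] = 0.517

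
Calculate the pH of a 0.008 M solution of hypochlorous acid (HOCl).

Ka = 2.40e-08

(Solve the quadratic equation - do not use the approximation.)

x² + Ka×x - Ka×C = 0. Using quadratic formula: [H⁺] = 1.3844e-05

pH = 4.86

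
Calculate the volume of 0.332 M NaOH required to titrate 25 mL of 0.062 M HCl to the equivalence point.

At equivalence: moles acid = moles base. moles HCl = 0.062 × 25/1000 = 0.00155 mol. V_base = moles / 0.332 × 1000 = 4.7 mL.

V_{base} = 4.7 mL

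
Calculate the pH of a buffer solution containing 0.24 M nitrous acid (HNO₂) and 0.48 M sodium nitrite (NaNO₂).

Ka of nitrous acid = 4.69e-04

pKa = -log(4.69e-04) = 3.33. pH = pKa + log([A⁻]/[HA]) = 3.33 + log(0.48/0.24)

pH = 3.63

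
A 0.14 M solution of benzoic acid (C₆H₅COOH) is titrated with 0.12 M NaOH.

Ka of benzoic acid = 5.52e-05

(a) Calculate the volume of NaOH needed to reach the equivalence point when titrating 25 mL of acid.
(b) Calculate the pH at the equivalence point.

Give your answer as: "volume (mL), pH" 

moles acid = 0.14 × 25/1000 = 0.0035 mol; V_base = moles/0.12 × 1000 = 29.2 mL. At equivalence only the conjugate base is present: [A⁻] = 0.0035/0.054 = 6.4615e-02 M. Kb = Kw/Ka = 1.81e-10; [OH⁻] = √(Kb × [A⁻]) = 3.4214e-06; pOH = 5.47; pH = 14 - pOH = 8.53.

V = 29.2 mL, pH = 8.53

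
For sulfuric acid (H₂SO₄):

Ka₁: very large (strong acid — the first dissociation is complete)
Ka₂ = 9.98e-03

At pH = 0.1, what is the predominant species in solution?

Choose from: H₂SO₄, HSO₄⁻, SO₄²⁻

The first dissociation is complete, so H₂SO₄ itself is never the predominant species in water; pKa₂ = -log(9.98e-03) = 2.00. For a polyprotic acid the predominant species crosses at each pKa: below pKa_n the protonated form dominates, above it the deprotonated form does. At pH = 0.1, the predominant species is HSO₄⁻.

HSO₄⁻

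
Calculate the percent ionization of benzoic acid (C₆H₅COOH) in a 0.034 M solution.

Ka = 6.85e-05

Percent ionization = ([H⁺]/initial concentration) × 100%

Using Ka equilibrium: x² + Ka×x - Ka×C = 0. Solving: [H⁺] = 1.4922e-03. Percent = (1.4922e-03/0.034) × 100

Percent ionization = 4.39%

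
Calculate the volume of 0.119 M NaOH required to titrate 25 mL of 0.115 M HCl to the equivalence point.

At equivalence: moles acid = moles base. moles HCl = 0.115 × 25/1000 = 0.002875 mol. V_base = moles / 0.119 × 1000 = 24.2 mL.

V_{base} = 24.2 mL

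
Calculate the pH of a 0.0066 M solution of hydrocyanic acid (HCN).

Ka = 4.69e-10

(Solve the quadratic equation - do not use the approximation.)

x² + Ka×x - Ka×C = 0. Using quadratic formula: [H⁺] = 1.7591e-06

pH = 5.75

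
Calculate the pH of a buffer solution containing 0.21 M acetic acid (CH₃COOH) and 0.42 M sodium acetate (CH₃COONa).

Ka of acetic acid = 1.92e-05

pKa = -log(1.92e-05) = 4.72. pH = pKa + log([A⁻]/[HA]) = 4.72 + log(0.42/0.21)

pH = 5.02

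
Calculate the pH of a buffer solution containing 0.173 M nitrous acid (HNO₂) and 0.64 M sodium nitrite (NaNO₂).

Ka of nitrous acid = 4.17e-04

pKa = -log(4.17e-04) = 3.38. pH = pKa + log([A⁻]/[HA]) = 3.38 + log(0.64/0.173)

pH = 3.95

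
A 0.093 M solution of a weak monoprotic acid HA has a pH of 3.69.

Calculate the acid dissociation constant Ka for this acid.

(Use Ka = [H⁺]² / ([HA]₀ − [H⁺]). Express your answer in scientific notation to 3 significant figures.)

[H⁺] = 10^(−pH) = 10^(−3.69) = 2.042e-04 M. For HA ⇌ H⁺ + A⁻, Ka = [H⁺][A⁻]/[HA] = [H⁺]² / ([HA]₀ − [H⁺]) = (2.042e-04)² / (0.093 − 2.042e-04) = 4.49e-07.

K_a = 4.49e-07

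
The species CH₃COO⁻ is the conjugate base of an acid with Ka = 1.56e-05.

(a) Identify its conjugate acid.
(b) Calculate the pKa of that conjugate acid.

(a) The conjugate acid is formed by adding one H⁺ to CH₃COO⁻, giving CH₃COOH. (b) pKa = -log(Ka) = -log(1.56e-05) = 4.81.

Conjugate acid: CH₃COOH; pK_a = 4.81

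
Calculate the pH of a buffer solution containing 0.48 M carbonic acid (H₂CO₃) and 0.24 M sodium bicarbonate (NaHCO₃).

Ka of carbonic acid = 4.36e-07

pKa = -log(4.36e-07) = 6.36. pH = pKa + log([A⁻]/[HA]) = 6.36 + log(0.24/0.48)

pH = 6.06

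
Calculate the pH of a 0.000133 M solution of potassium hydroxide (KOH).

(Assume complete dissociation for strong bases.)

[OH⁻] = 0.000133 M for strong base. pOH = -log[OH⁻] = 3.88, pH = 14 - pOH

pH = 10.12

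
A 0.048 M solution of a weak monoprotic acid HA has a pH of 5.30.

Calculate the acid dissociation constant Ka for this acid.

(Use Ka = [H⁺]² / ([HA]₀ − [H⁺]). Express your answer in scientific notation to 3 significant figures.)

[H⁺] = 10^(−pH) = 10^(−5.30) = 5.012e-06 M. For HA ⇌ H⁺ + A⁻, Ka = [H⁺][A⁻]/[HA] = [H⁺]² / ([HA]₀ − [H⁺]) = (5.012e-06)² / (0.048 − 5.012e-06) = 5.23e-10.

K_a = 5.23e-10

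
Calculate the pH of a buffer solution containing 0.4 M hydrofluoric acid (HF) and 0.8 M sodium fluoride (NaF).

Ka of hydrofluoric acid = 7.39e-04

pKa = -log(7.39e-04) = 3.13. pH = pKa + log([A⁻]/[HA]) = 3.13 + log(0.8/0.4)

pH = 3.43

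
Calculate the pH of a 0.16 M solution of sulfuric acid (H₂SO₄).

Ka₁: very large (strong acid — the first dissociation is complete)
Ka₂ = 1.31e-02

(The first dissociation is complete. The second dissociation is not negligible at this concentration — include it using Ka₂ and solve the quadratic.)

First dissociation is complete: [H⁺]₀ = [HSO₄⁻]₀ = C = 0.16 M. Second dissociation HSO₄⁻ ⇌ H⁺ + SO₄²⁻: let x = [SO₄²⁻]. Ka₂ = (C + x)·x / (C − x) = 1.31e-02 → x² + (C + Ka₂)·x − Ka₂·C = 0 → x² + 0.17310·x − 2.096e-03 = 0. x = (−0.17310 + √(0.17310² + 4 × 2.096e-03)) / 2 = 1.1363e-02 M. [H⁺] = C + x = 0.16 + 1.1363e-02 = 1.7136e-01 M. pH = -log(1.7136e-01) = 0.77.

pH = 0.77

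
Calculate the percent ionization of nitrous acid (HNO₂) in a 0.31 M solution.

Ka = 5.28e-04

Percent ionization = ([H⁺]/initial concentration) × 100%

Using Ka equilibrium: x² + Ka×x - Ka×C = 0. Solving: [H⁺] = 1.2532e-02. Percent = (1.2532e-02/0.31) × 100

Percent ionization = 4.04%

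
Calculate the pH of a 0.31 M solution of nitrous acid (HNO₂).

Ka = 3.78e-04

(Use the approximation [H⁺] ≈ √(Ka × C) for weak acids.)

[H⁺] = √(Ka × C) = √(3.78e-04 × 0.31) = 1.0825e-02. pH = -log(1.0825e-02)

pH = 1.97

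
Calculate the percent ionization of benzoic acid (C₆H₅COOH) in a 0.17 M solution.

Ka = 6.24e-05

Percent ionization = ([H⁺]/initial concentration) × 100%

Using Ka equilibrium: x² + Ka×x - Ka×C = 0. Solving: [H⁺] = 3.2259e-03. Percent = (3.2259e-03/0.17) × 100

Percent ionization = 1.9%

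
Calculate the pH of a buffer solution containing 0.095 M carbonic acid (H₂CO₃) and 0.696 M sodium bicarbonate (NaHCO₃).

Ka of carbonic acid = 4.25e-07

pKa = -log(4.25e-07) = 6.37. pH = pKa + log([A⁻]/[HA]) = 6.37 + log(0.696/0.095)

pH = 7.24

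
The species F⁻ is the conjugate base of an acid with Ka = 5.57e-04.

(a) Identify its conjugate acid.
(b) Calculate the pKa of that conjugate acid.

(a) The conjugate acid is formed by adding one H⁺ to F⁻, giving HF. (b) pKa = -log(Ka) = -log(5.57e-04) = 3.25.

Conjugate acid: HF; pK_a = 3.25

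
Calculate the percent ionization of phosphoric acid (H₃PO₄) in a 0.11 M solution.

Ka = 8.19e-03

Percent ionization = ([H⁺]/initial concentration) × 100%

Using Ka equilibrium: x² + Ka×x - Ka×C = 0. Solving: [H⁺] = 2.6198e-02. Percent = (2.6198e-02/0.11) × 100

Percent ionization = 23.8%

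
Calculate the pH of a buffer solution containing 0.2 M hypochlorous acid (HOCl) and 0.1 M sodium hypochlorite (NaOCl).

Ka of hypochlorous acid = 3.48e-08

pKa = -log(3.48e-08) = 7.46. pH = pKa + log([A⁻]/[HA]) = 7.46 + log(0.1/0.2)

pH = 7.16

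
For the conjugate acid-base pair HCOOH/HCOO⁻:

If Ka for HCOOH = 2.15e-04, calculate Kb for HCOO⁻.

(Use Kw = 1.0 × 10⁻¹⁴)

For a conjugate pair Ka × Kb = Kw, so Kb = Kw/Ka = 1.0 × 10⁻¹⁴ / 2.15e-04 = 4.65e-11.

K_b = 4.65e-11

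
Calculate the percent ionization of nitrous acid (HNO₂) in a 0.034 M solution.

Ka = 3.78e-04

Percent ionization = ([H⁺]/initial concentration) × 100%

Using Ka equilibrium: x² + Ka×x - Ka×C = 0. Solving: [H⁺] = 3.4009e-03. Percent = (3.4009e-03/0.034) × 100

Percent ionization = 10%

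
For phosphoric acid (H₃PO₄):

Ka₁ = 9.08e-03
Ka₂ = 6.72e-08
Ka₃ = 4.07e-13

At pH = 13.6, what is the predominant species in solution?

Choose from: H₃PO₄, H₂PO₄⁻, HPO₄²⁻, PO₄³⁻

pKa₁ = 2.04, pKa₂ = 7.17, pKa₃ = 12.39. For a polyprotic acid the predominant species crosses at each pKa: below pKa_n the protonated form dominates, above it the deprotonated form does. At pH = 13.6, the predominant species is PO₄³⁻.

PO₄³⁻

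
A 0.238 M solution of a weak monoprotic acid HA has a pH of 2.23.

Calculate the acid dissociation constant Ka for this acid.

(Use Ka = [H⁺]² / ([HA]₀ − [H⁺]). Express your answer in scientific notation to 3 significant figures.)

[H⁺] = 10^(−pH) = 10^(−2.23) = 5.888e-03 M. For HA ⇌ H⁺ + A⁻, Ka = [H⁺][A⁻]/[HA] = [H⁺]² / ([HA]₀ − [H⁺]) = (5.888e-03)² / (0.238 − 5.888e-03) = 1.49e-04.

K_a = 1.49e-04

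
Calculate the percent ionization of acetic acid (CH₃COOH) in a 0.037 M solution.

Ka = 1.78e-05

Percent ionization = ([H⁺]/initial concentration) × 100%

Using Ka equilibrium: x² + Ka×x - Ka×C = 0. Solving: [H⁺] = 8.0269e-04. Percent = (8.0269e-04/0.037) × 100

Percent ionization = 2.17%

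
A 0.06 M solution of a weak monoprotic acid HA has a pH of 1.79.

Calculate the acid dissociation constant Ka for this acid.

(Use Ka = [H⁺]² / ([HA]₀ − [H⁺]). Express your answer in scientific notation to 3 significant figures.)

[H⁺] = 10^(−pH) = 10^(−1.79) = 1.622e-02 M. For HA ⇌ H⁺ + A⁻, Ka = [H⁺][A⁻]/[HA] = [H⁺]² / ([HA]₀ − [H⁺]) = (1.622e-02)² / (0.06 − 1.622e-02) = 6.01e-03.

K_a = 6.01e-03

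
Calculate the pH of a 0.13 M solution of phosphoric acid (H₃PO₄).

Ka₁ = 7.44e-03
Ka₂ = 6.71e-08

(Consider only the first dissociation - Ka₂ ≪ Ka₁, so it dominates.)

First dissociation dominates. From Ka₁ = [H⁺][HA⁻]/[H₂A], x² + Ka₁·x − Ka₁·C = 0 with C = 0.13 M and Ka₁ = 7.44e-03. Solving: [H⁺] = (−Ka₁ + √(Ka₁² + 4·Ka₁·C)) / 2 = 2.7602e-02 M. pH = -log(2.7602e-02) = 1.56.

pH = 1.56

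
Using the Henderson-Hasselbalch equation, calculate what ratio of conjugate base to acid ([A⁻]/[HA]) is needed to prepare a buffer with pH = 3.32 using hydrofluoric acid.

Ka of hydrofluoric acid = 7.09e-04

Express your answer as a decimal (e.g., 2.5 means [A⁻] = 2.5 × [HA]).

pKa = -log(7.09e-04) = 3.1494. pH = pKa + log([A⁻]/[HA]), so log([A⁻]/[HA]) = pH − pKa = 3.32 − 3.1494 = 0.1706. [A⁻]/[HA] = 10^(0.1706) = 1.48

[A⁻]/[HA] = 1.48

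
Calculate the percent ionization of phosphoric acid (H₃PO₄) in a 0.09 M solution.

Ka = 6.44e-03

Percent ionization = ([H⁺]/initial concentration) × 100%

Using Ka equilibrium: x² + Ka×x - Ka×C = 0. Solving: [H⁺] = 2.1069e-02. Percent = (2.1069e-02/0.09) × 100

Percent ionization = 23.4%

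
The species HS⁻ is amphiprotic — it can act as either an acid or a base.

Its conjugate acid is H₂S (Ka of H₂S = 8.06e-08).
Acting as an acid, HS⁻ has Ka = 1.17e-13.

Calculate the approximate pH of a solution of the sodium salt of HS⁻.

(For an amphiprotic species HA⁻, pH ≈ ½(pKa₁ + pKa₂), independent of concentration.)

pKa₁ = -log(8.06e-08) = 7.09; pKa₂ = -log(1.17e-13) = 12.93. For an amphiprotic species, pH ≈ ½(pKa₁ + pKa₂) = ½(7.09 + 12.93) = 10.01.

pH = 10.01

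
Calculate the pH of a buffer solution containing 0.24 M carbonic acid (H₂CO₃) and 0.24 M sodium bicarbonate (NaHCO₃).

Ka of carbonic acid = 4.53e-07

pKa = -log(4.53e-07) = 6.34. pH = pKa + log([A⁻]/[HA]) = 6.34 + log(0.24/0.24)

pH = 6.34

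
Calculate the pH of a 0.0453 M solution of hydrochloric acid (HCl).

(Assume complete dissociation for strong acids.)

[H⁺] = 0.0453 M for strong acid. pH = -log[H⁺] = -log(0.0453)

pH = 1.34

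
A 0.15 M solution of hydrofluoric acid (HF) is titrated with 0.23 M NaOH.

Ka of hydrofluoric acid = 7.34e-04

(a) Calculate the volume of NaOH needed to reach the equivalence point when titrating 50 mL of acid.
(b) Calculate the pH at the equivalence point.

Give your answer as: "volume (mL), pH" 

moles acid = 0.15 × 50/1000 = 0.0075 mol; V_base = moles/0.23 × 1000 = 32.6 mL. At equivalence only the conjugate base is present: [A⁻] = 0.0075/0.083 = 9.0789e-02 M. Kb = Kw/Ka = 1.36e-11; [OH⁻] = √(Kb × [A⁻]) = 1.1122e-06; pOH = 5.95; pH = 14 - pOH = 8.05.

V = 32.6 mL, pH = 8.05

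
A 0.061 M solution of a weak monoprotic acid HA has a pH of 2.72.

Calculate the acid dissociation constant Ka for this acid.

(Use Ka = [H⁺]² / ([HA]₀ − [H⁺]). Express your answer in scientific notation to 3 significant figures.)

[H⁺] = 10^(−pH) = 10^(−2.72) = 1.905e-03 M. For HA ⇌ H⁺ + A⁻, Ka = [H⁺][A⁻]/[HA] = [H⁺]² / ([HA]₀ − [H⁺]) = (1.905e-03)² / (0.061 − 1.905e-03) = 6.14e-05.

K_a = 6.14e-05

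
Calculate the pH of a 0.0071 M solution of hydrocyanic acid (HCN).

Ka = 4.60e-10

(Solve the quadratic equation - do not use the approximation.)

x² + Ka×x - Ka×C = 0. Using quadratic formula: [H⁺] = 1.8070e-06

pH = 5.74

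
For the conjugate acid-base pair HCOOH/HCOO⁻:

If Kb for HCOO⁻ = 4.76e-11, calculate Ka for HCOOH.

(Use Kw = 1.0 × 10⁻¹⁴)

For a conjugate pair Ka × Kb = Kw, so Ka = Kw/Kb = 1.0 × 10⁻¹⁴ / 4.76e-11 = 2.10e-04.

K_a = 2.10e-04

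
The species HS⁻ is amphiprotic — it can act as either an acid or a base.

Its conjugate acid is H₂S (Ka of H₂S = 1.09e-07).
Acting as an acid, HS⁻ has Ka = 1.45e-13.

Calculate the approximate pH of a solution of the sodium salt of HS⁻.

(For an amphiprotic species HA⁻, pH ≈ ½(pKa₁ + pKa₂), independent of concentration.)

pKa₁ = -log(1.09e-07) = 6.96; pKa₂ = -log(1.45e-13) = 12.84. For an amphiprotic species, pH ≈ ½(pKa₁ + pKa₂) = ½(6.96 + 12.84) = 9.90.

pH = 9.90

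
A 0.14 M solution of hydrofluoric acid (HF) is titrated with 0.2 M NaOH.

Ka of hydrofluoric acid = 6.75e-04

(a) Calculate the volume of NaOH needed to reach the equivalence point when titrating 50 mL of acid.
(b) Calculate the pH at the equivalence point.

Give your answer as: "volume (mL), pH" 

moles acid = 0.14 × 50/1000 = 0.007 mol; V_base = moles/0.2 × 1000 = 35.0 mL. At equivalence only the conjugate base is present: [A⁻] = 0.007/0.085 = 8.2353e-02 M. Kb = Kw/Ka = 1.48e-11; [OH⁻] = √(Kb × [A⁻]) = 1.1046e-06; pOH = 5.96; pH = 14 - pOH = 8.04.

V = 35.0 mL, pH = 8.04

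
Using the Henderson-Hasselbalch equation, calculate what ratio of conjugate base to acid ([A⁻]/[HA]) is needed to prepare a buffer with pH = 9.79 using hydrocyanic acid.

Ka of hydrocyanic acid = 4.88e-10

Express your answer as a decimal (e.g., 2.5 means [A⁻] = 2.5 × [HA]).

pKa = -log(4.88e-10) = 9.3116. pH = pKa + log([A⁻]/[HA]), so log([A⁻]/[HA]) = pH − pKa = 9.79 − 9.3116 = 0.4784. [A⁻]/[HA] = 10^(0.4784) = 3.01

[A⁻]/[HA] = 3.01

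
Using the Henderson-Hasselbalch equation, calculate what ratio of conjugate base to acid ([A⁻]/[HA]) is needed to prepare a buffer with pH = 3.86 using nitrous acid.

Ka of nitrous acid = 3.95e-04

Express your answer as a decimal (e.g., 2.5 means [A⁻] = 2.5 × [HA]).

pKa = -log(3.95e-04) = 3.4034. pH = pKa + log([A⁻]/[HA]), so log([A⁻]/[HA]) = pH − pKa = 3.86 − 3.4034 = 0.4566. [A⁻]/[HA] = 10^(0.4566) = 2.86

[A⁻]/[HA] = 2.86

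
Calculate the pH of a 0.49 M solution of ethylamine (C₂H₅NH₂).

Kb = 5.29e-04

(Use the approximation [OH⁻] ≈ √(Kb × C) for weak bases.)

[OH⁻] = √(Kb × C) = √(5.29e-04 × 0.49) = 1.6100e-02. pOH = 1.79, pH = 14 - pOH

pH = 12.21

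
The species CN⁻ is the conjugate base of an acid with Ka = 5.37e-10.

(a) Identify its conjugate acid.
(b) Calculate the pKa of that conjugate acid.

(a) The conjugate acid is formed by adding one H⁺ to CN⁻, giving HCN. (b) pKa = -log(Ka) = -log(5.37e-10) = 9.27.

Conjugate acid: HCN; pK_a = 9.27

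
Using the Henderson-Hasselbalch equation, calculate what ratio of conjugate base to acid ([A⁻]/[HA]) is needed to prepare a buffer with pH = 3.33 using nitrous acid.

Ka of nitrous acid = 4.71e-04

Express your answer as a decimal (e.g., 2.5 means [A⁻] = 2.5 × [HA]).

pKa = -log(4.71e-04) = 3.3270. pH = pKa + log([A⁻]/[HA]), so log([A⁻]/[HA]) = pH − pKa = 3.33 − 3.3270 = 0.0030. [A⁻]/[HA] = 10^(0.0030) = 1.01

[A⁻]/[HA] = 1.01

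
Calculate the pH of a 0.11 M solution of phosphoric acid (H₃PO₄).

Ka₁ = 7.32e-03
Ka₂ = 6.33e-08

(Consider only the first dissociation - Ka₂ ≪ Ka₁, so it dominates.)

First dissociation dominates. From Ka₁ = [H⁺][HA⁻]/[H₂A], x² + Ka₁·x − Ka₁·C = 0 with C = 0.11 M and Ka₁ = 7.32e-03. Solving: [H⁺] = (−Ka₁ + √(Ka₁² + 4·Ka₁·C)) / 2 = 2.4951e-02 M. pH = -log(2.4951e-02) = 1.60.

pH = 1.60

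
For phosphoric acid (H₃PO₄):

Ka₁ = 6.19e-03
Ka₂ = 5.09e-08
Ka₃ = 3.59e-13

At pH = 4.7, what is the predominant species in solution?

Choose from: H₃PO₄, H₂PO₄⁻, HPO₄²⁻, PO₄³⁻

pKa₁ = 2.21, pKa₂ = 7.29, pKa₃ = 12.44. For a polyprotic acid the predominant species crosses at each pKa: below pKa_n the protonated form dominates, above it the deprotonated form does. At pH = 4.7, the predominant species is H₂PO₄⁻.

H₂PO₄⁻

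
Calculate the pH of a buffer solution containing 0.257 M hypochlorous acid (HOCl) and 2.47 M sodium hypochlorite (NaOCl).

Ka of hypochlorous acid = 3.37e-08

pKa = -log(3.37e-08) = 7.47. pH = pKa + log([A⁻]/[HA]) = 7.47 + log(2.47/0.257)

pH = 8.46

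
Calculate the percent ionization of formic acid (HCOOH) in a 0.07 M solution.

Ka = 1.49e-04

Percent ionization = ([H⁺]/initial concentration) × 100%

Using Ka equilibrium: x² + Ka×x - Ka×C = 0. Solving: [H⁺] = 3.1559e-03. Percent = (3.1559e-03/0.07) × 100

Percent ionization = 4.51%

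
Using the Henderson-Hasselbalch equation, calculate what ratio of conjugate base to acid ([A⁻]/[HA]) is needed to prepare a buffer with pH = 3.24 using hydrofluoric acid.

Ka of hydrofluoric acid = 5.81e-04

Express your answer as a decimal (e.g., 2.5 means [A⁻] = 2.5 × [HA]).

pKa = -log(5.81e-04) = 3.2358. pH = pKa + log([A⁻]/[HA]), so log([A⁻]/[HA]) = pH − pKa = 3.24 − 3.2358 = 0.0042. [A⁻]/[HA] = 10^(0.0042) = 1.01

[A⁻]/[HA] = 1.01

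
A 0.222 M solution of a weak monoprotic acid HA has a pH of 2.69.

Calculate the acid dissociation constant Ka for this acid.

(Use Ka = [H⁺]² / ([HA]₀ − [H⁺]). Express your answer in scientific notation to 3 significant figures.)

[H⁺] = 10^(−pH) = 10^(−2.69) = 2.042e-03 M. For HA ⇌ H⁺ + A⁻, Ka = [H⁺][A⁻]/[HA] = [H⁺]² / ([HA]₀ − [H⁺]) = (2.042e-03)² / (0.222 − 2.042e-03) = 1.90e-05.

K_a = 1.90e-05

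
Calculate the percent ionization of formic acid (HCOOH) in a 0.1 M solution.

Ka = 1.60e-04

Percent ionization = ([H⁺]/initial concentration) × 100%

Using Ka equilibrium: x² + Ka×x - Ka×C = 0. Solving: [H⁺] = 3.9208e-03. Percent = (3.9208e-03/0.1) × 100

Percent ionization = 3.92%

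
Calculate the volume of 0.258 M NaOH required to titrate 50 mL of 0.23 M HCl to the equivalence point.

At equivalence: moles acid = moles base. moles HCl = 0.23 × 50/1000 = 0.0115 mol. V_base = moles / 0.258 × 1000 = 44.6 mL.

V_{base} = 44.6 mL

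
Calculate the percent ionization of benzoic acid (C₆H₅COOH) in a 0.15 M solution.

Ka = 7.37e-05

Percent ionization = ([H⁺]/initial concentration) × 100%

Using Ka equilibrium: x² + Ka×x - Ka×C = 0. Solving: [H⁺] = 3.2883e-03. Percent = (3.2883e-03/0.15) × 100

Percent ionization = 2.19%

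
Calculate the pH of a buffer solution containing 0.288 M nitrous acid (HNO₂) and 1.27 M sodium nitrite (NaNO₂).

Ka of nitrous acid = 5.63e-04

pKa = -log(5.63e-04) = 3.25. pH = pKa + log([A⁻]/[HA]) = 3.25 + log(1.27/0.288)

pH = 3.89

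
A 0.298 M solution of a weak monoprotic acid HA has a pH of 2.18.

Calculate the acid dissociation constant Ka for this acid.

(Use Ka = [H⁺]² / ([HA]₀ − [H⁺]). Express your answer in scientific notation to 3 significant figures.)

[H⁺] = 10^(−pH) = 10^(−2.18) = 6.607e-03 M. For HA ⇌ H⁺ + A⁻, Ka = [H⁺][A⁻]/[HA] = [H⁺]² / ([HA]₀ − [H⁺]) = (6.607e-03)² / (0.298 − 6.607e-03) = 1.50e-04.

K_a = 1.50e-04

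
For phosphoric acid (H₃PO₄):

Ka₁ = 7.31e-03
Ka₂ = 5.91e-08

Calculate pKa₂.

pKa₂ = -log(Ka₂) = -log(5.91e-08) = 7.23.

pK_{a2} = 7.23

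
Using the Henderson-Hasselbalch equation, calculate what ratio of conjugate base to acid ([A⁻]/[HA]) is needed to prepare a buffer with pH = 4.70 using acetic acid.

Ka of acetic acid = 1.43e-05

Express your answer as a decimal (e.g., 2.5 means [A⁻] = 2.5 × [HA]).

pKa = -log(1.43e-05) = 4.8447. pH = pKa + log([A⁻]/[HA]), so log([A⁻]/[HA]) = pH − pKa = 4.70 − 4.8447 = -0.1447. [A⁻]/[HA] = 10^(-0.1447) = 0.717

[A⁻]/[HA] = 0.717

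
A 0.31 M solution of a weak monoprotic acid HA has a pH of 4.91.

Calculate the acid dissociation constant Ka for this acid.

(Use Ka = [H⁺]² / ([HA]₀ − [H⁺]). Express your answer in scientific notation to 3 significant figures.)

[H⁺] = 10^(−pH) = 10^(−4.91) = 1.230e-05 M. For HA ⇌ H⁺ + A⁻, Ka = [H⁺][A⁻]/[HA] = [H⁺]² / ([HA]₀ − [H⁺]) = (1.230e-05)² / (0.31 − 1.230e-05) = 4.88e-10.

K_a = 4.88e-10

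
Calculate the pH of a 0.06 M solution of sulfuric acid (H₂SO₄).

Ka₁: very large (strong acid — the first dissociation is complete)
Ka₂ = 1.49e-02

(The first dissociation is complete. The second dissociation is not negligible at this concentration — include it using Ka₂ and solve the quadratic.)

First dissociation is complete: [H⁺]₀ = [HSO₄⁻]₀ = C = 0.06 M. Second dissociation HSO₄⁻ ⇌ H⁺ + SO₄²⁻: let x = [SO₄²⁻]. Ka₂ = (C + x)·x / (C − x) = 1.49e-02 → x² + (C + Ka₂)·x − Ka₂·C = 0 → x² + 0.07490·x − 8.940e-04 = 0. x = (−0.07490 + √(0.07490² + 4 × 8.940e-04)) / 2 = 1.0472e-02 M. [H⁺] = C + x = 0.06 + 1.0472e-02 = 7.0472e-02 M. pH = -log(7.0472e-02) = 1.15.

pH = 1.15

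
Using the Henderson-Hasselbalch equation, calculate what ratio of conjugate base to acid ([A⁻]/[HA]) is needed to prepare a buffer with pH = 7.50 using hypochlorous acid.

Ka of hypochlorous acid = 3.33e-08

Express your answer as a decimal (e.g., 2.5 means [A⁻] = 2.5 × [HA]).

pKa = -log(3.33e-08) = 7.4776. pH = pKa + log([A⁻]/[HA]), so log([A⁻]/[HA]) = pH − pKa = 7.50 − 7.4776 = 0.0224. [A⁻]/[HA] = 10^(0.0224) = 1.05

[A⁻]/[HA] = 1.05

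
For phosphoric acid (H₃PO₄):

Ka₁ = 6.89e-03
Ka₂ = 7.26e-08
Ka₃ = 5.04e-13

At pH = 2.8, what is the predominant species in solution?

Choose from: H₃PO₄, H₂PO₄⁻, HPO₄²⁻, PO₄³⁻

pKa₁ = 2.16, pKa₂ = 7.14, pKa₃ = 12.30. For a polyprotic acid the predominant species crosses at each pKa: below pKa_n the protonated form dominates, above it the deprotonated form does. At pH = 2.8, the predominant species is H₂PO₄⁻.

H₂PO₄⁻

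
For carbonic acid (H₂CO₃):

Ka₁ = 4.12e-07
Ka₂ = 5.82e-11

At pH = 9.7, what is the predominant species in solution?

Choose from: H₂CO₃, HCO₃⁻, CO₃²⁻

pKa₁ = 6.39, pKa₂ = 10.24. For a polyprotic acid the predominant species crosses at each pKa: below pKa_n the protonated form dominates, above it the deprotonated form does. At pH = 9.7, the predominant species is HCO₃⁻.

HCO₃⁻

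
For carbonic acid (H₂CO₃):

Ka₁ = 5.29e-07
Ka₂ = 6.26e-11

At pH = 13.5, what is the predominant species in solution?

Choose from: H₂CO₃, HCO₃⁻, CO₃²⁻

pKa₁ = 6.28, pKa₂ = 10.20. For a polyprotic acid the predominant species crosses at each pKa: below pKa_n the protonated form dominates, above it the deprotonated form does. At pH = 13.5, the predominant species is CO₃²⁻.

CO₃²⁻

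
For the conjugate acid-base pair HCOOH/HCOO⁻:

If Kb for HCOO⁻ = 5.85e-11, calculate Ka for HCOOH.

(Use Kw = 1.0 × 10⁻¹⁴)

For a conjugate pair Ka × Kb = Kw, so Ka = Kw/Kb = 1.0 × 10⁻¹⁴ / 5.85e-11 = 1.71e-04.

K_a = 1.71e-04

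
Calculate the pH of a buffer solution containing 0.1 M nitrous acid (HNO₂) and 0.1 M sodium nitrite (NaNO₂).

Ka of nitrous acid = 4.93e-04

pKa = -log(4.93e-04) = 3.31. pH = pKa + log([A⁻]/[HA]) = 3.31 + log(0.1/0.1)

pH = 3.31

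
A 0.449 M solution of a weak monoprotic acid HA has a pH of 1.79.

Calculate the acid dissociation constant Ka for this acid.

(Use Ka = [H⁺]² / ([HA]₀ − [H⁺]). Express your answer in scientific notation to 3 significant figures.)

[H⁺] = 10^(−pH) = 10^(−1.79) = 1.622e-02 M. For HA ⇌ H⁺ + A⁻, Ka = [H⁺][A⁻]/[HA] = [H⁺]² / ([HA]₀ − [H⁺]) = (1.622e-02)² / (0.449 − 1.622e-02) = 6.08e-04.

K_a = 6.08e-04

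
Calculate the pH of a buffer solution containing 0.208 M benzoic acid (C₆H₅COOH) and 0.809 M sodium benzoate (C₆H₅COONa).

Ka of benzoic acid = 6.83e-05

pKa = -log(6.83e-05) = 4.17. pH = pKa + log([A⁻]/[HA]) = 4.17 + log(0.809/0.208)

pH = 4.76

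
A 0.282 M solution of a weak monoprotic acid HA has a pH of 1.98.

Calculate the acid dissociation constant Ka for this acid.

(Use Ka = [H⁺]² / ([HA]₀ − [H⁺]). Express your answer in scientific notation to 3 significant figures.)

[H⁺] = 10^(−pH) = 10^(−1.98) = 1.047e-02 M. For HA ⇌ H⁺ + A⁻, Ka = [H⁺][A⁻]/[HA] = [H⁺]² / ([HA]₀ − [H⁺]) = (1.047e-02)² / (0.282 − 1.047e-02) = 4.04e-04.

K_a = 4.04e-04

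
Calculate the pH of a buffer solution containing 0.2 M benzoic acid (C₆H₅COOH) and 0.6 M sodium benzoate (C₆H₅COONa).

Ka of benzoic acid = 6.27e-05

pKa = -log(6.27e-05) = 4.20. pH = pKa + log([A⁻]/[HA]) = 4.20 + log(0.6/0.2)

pH = 4.68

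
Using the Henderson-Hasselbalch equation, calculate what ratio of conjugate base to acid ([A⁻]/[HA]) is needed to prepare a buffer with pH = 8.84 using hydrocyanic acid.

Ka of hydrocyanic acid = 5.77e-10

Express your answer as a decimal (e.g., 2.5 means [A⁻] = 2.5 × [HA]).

pKa = -log(5.77e-10) = 9.2388. pH = pKa + log([A⁻]/[HA]), so log([A⁻]/[HA]) = pH − pKa = 8.84 − 9.2388 = -0.3988. [A⁻]/[HA] = 10^(-0.3988) = 0.399

[A⁻]/[HA] = 0.399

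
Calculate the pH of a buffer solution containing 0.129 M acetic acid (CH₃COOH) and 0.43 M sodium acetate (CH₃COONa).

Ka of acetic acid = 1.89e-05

pKa = -log(1.89e-05) = 4.72. pH = pKa + log([A⁻]/[HA]) = 4.72 + log(0.43/0.129)

pH = 5.25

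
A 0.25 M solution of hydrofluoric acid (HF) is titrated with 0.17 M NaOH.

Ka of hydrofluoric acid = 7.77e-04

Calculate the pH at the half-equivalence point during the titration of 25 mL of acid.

At half-equivalence [HA] = [A⁻], so Henderson-Hasselbalch gives pH = pKa = -log(7.77e-04) = 3.11.

pH = pKa = 3.11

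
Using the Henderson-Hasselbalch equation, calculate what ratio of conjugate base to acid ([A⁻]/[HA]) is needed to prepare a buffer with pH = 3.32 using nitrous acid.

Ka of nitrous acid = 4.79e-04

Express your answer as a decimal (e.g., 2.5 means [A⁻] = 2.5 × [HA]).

pKa = -log(4.79e-04) = 3.3197. pH = pKa + log([A⁻]/[HA]), so log([A⁻]/[HA]) = pH − pKa = 3.32 − 3.3197 = 0.0003. [A⁻]/[HA] = 10^(0.0003) = 1.00

[A⁻]/[HA] = 1.00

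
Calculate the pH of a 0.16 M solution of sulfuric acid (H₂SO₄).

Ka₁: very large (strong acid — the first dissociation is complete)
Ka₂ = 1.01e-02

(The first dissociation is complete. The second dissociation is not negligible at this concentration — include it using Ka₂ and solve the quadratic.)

First dissociation is complete: [H⁺]₀ = [HSO₄⁻]₀ = C = 0.16 M. Second dissociation HSO₄⁻ ⇌ H⁺ + SO₄²⁻: let x = [SO₄²⁻]. Ka₂ = (C + x)·x / (C − x) = 1.01e-02 → x² + (C + Ka₂)·x − Ka₂·C = 0 → x² + 0.17010·x − 1.616e-03 = 0. x = (−0.17010 + √(0.17010² + 4 × 1.616e-03)) / 2 = 9.0218e-03 M. [H⁺] = C + x = 0.16 + 9.0218e-03 = 1.6902e-01 M. pH = -log(1.6902e-01) = 0.77.

pH = 0.77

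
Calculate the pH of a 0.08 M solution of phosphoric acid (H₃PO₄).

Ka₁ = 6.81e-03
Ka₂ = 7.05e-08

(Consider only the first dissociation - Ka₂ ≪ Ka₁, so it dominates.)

First dissociation dominates. From Ka₁ = [H⁺][HA⁻]/[H₂A], x² + Ka₁·x − Ka₁·C = 0 with C = 0.08 M and Ka₁ = 6.81e-03. Solving: [H⁺] = (−Ka₁ + √(Ka₁² + 4·Ka₁·C)) / 2 = 2.0183e-02 M. pH = -log(2.0183e-02) = 1.70.

pH = 1.70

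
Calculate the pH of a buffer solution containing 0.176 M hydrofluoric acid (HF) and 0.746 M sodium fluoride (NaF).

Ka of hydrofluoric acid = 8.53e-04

pKa = -log(8.53e-04) = 3.07. pH = pKa + log([A⁻]/[HA]) = 3.07 + log(0.746/0.176)

pH = 3.70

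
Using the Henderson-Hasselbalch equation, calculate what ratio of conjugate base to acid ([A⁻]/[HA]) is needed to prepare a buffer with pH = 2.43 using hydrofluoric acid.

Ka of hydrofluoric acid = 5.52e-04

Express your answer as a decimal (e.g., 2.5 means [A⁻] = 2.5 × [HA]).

pKa = -log(5.52e-04) = 3.2581. pH = pKa + log([A⁻]/[HA]), so log([A⁻]/[HA]) = pH − pKa = 2.43 − 3.2581 = -0.8281. [A⁻]/[HA] = 10^(-0.8281) = 0.149

[A⁻]/[HA] = 0.149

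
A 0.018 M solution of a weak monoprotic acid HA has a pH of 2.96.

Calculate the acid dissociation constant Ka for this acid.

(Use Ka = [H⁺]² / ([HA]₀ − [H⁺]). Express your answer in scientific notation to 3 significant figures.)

[H⁺] = 10^(−pH) = 10^(−2.96) = 1.096e-03 M. For HA ⇌ H⁺ + A⁻, Ka = [H⁺][A⁻]/[HA] = [H⁺]² / ([HA]₀ − [H⁺]) = (1.096e-03)² / (0.018 − 1.096e-03) = 7.11e-05.

K_a = 7.11e-05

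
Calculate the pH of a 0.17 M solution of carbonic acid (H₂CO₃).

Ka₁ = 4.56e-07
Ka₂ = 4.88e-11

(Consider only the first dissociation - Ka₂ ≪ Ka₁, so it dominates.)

First dissociation dominates. From Ka₁ = [H⁺][HA⁻]/[H₂A], x² + Ka₁·x − Ka₁·C = 0 with C = 0.17 M and Ka₁ = 4.56e-07. Solving: [H⁺] = (−Ka₁ + √(Ka₁² + 4·Ka₁·C)) / 2 = 2.7820e-04 M. pH = -log(2.7820e-04) = 3.56.

pH = 3.56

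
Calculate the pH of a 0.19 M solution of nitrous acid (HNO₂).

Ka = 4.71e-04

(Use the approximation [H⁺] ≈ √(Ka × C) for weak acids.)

[H⁺] = √(Ka × C) = √(4.71e-04 × 0.19) = 9.4599e-03. pH = -log(9.4599e-03)

pH = 2.02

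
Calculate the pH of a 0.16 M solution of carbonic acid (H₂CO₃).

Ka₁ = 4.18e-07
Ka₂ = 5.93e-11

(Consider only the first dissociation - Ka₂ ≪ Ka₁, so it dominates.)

First dissociation dominates. From Ka₁ = [H⁺][HA⁻]/[H₂A], x² + Ka₁·x − Ka₁·C = 0 with C = 0.16 M and Ka₁ = 4.18e-07. Solving: [H⁺] = (−Ka₁ + √(Ka₁² + 4·Ka₁·C)) / 2 = 2.5840e-04 M. pH = -log(2.5840e-04) = 3.59.

pH = 3.59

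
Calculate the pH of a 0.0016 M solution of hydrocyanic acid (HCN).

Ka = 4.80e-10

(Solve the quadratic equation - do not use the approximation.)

x² + Ka×x - Ka×C = 0. Using quadratic formula: [H⁺] = 8.7612e-07

pH = 6.06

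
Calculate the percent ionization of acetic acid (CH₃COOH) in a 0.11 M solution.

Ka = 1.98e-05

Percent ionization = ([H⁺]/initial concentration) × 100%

Using Ka equilibrium: x² + Ka×x - Ka×C = 0. Solving: [H⁺] = 1.4659e-03. Percent = (1.4659e-03/0.11) × 100

Percent ionization = 1.33%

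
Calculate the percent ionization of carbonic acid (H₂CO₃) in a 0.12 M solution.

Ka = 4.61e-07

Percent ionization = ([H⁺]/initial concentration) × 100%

Using Ka equilibrium: x² + Ka×x - Ka×C = 0. Solving: [H⁺] = 2.3497e-04. Percent = (2.3497e-04/0.12) × 100

Percent ionization = 0.196%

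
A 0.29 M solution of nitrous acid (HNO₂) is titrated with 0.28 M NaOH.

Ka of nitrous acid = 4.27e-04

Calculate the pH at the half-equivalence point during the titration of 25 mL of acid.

At half-equivalence [HA] = [A⁻], so Henderson-Hasselbalch gives pH = pKa = -log(4.27e-04) = 3.37.

pH = pKa = 3.37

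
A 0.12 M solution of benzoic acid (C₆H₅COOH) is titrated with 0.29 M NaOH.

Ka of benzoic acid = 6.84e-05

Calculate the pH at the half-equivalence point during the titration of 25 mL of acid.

At half-equivalence [HA] = [A⁻], so Henderson-Hasselbalch gives pH = pKa = -log(6.84e-05) = 4.16.

pH = pKa = 4.16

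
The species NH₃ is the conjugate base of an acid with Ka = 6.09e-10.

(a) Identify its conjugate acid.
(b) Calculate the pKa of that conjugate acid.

(a) The conjugate acid is formed by adding one H⁺ to NH₃, giving NH₄⁺. (b) pKa = -log(Ka) = -log(6.09e-10) = 9.22.

Conjugate acid: NH₄⁺; pK_a = 9.22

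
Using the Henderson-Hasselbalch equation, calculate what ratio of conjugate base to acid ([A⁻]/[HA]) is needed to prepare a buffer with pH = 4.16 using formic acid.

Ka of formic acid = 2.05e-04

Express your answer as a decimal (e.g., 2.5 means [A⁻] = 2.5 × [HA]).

pKa = -log(2.05e-04) = 3.6882. pH = pKa + log([A⁻]/[HA]), so log([A⁻]/[HA]) = pH − pKa = 4.16 − 3.6882 = 0.4718. [A⁻]/[HA] = 10^(0.4718) = 2.96

[A⁻]/[HA] = 2.96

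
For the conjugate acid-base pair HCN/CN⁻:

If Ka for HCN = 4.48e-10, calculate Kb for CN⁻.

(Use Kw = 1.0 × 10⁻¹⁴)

For a conjugate pair Ka × Kb = Kw, so Kb = Kw/Ka = 1.0 × 10⁻¹⁴ / 4.48e-10 = 2.23e-05.

K_b = 2.23e-05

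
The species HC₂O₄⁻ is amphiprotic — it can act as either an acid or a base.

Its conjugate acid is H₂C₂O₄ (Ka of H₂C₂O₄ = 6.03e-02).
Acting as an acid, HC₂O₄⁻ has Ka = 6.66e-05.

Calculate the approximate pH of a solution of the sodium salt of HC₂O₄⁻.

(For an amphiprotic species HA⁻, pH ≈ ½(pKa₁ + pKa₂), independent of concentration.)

pKa₁ = -log(6.03e-02) = 1.22; pKa₂ = -log(6.66e-05) = 4.18. For an amphiprotic species, pH ≈ ½(pKa₁ + pKa₂) = ½(1.22 + 4.18) = 2.70.

pH = 2.70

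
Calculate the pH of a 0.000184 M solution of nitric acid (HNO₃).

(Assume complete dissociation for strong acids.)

[H⁺] = 0.000184 M for strong acid. pH = -log[H⁺] = -log(0.000184)

pH = 3.74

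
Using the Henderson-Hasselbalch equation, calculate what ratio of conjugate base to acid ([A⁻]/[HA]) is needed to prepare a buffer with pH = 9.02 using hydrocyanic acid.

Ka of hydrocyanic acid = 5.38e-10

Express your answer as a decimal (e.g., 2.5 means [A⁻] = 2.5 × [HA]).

pKa = -log(5.38e-10) = 9.2692. pH = pKa + log([A⁻]/[HA]), so log([A⁻]/[HA]) = pH − pKa = 9.02 − 9.2692 = -0.2492. [A⁻]/[HA] = 10^(-0.2492) = 0.563

[A⁻]/[HA] = 0.563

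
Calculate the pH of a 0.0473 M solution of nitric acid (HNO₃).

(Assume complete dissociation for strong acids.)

[H⁺] = 0.0473 M for strong acid. pH = -log[H⁺] = -log(0.0473)

pH = 1.33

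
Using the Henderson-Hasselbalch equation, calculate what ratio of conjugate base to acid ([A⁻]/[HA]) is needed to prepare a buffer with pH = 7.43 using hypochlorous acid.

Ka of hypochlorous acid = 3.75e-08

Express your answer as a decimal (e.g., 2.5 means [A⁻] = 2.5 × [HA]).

pKa = -log(3.75e-08) = 7.4260. pH = pKa + log([A⁻]/[HA]), so log([A⁻]/[HA]) = pH − pKa = 7.43 − 7.4260 = 0.0040. [A⁻]/[HA] = 10^(0.0040) = 1.01

[A⁻]/[HA] = 1.01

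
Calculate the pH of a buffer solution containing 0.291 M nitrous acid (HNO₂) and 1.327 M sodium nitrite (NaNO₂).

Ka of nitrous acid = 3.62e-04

pKa = -log(3.62e-04) = 3.44. pH = pKa + log([A⁻]/[HA]) = 3.44 + log(1.327/0.291)

pH = 4.10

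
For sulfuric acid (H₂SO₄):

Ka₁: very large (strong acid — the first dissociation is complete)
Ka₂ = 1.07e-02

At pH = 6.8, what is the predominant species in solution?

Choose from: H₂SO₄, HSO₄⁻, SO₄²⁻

The first dissociation is complete, so H₂SO₄ itself is never the predominant species in water; pKa₂ = -log(1.07e-02) = 1.97. For a polyprotic acid the predominant species crosses at each pKa: below pKa_n the protonated form dominates, above it the deprotonated form does. At pH = 6.8, the predominant species is SO₄²⁻.

SO₄²⁻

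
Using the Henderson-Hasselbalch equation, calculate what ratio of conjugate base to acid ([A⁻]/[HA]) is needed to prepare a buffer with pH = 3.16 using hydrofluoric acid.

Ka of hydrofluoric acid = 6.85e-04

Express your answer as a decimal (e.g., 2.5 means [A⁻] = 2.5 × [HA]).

pKa = -log(6.85e-04) = 3.1643. pH = pKa + log([A⁻]/[HA]), so log([A⁻]/[HA]) = pH − pKa = 3.16 − 3.1643 = -0.0043. [A⁻]/[HA] = 10^(-0.0043) = 0.990

[A⁻]/[HA] = 0.990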